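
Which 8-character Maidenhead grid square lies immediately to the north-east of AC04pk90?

Longitude extended square 9; +1 → 10, wraps to 0, carry into subsquare.
Longitude subsquare p = 15; +1 → 16 = q.
Latitude extended square 0; +1 → 1.

AC04qk01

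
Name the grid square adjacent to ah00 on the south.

AG09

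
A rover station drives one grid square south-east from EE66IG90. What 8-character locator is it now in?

Longitude extended square 9; +1 → 10, wraps to 0, carry into subsquare.
Longitude subsquare i = 8; +1 → 9 = j.
Latitude extended square 0; −1 → -1, wraps to 9, carry into subsquare.
Latitude subsquare g = 6; −1 → 5 = f.

EE66jf09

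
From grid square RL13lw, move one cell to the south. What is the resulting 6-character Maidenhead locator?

Latitude subsquare w = 22; −1 → 21 = v.
The longitude characters are unchanged.

RL13lv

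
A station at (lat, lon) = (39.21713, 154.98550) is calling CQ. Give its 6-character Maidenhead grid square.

QM79lf

Offset from 180°W / 90°S: lon 334.9855°, lat 129.2171°.
Field: lon ⌊334.9855/20⌋ = 16 → Q; lat ⌊129.2171/10⌋ = 12 → M.
Square: lon ⌊14.9855/2⌋ = 7; lat ⌊9.2171/1⌋ = 9.
Subsquare: lon ⌊0.9855/0.0833333⌋ = 11 → l; lat ⌊0.2171/0.0416667⌋ = 5 → f.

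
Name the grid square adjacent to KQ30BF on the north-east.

KQ30cg

Longitude subsquare b = 1; +1 → 2 = c.
Latitude subsquare f = 5; +1 → 6 = g.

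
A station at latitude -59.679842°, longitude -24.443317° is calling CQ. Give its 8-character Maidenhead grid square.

HD70sh66

Offset from 180°W / 90°S: lon 155.55668°, lat 30.32016°.
Field: 155.55668/20 → 7 → H, 30.32016/10 → 3 → D; chars HD.
Square: 15.55668/2 → 7, 0.32016/1 → 0; chars 70.
Subsquare: 1.55668/0.0833333 → 18 → s, 0.32016/0.0416667 → 7 → h; chars sh.
Extended square: 0.05668/0.00833333 → 6, 0.02849/0.00416667 → 6; chars 66.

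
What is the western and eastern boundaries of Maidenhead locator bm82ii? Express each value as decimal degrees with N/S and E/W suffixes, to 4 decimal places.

143.3333° W, 143.2500° W

Field B=1, M=12: +1·20° lon, +12·10° lat → SW at lon -160°, lat 30°.
Square 8, 2: +8·2° lon, +2·1° lat → SW at lon -144°, lat 32°.
Subsquare i=8, i=8: +8·0.0833333° lon, +8·0.0416667° lat → SW at lon -143.333°, lat 32.3333°.
Cell spans 0.0833333° lon × 0.0416667° lat.
west 143.3333° W, east 143.2500° W.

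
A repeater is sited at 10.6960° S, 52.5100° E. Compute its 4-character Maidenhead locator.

LH69

Shift to the Maidenhead origin (180°W, 90°S): lon 232.51, lat 79.30.
Field: 232.51/20 → 11 → L, 79.30/10 → 7 → H; chars LH.
Square: 12.51/2 → 6, 9.30/1 → 9; chars 69.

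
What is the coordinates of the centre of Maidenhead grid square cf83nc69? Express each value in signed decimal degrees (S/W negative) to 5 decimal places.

-36.87708, -122.86250

Field C=2, F=5: +2·20° lon, +5·10° lat → SW at lon -140°, lat -40°.
Square 8, 3: +8·2° lon, +3·1° lat → SW at lon -124°, lat -37°.
Subsquare n=13, c=2: +13·0.0833333° lon, +2·0.0416667° lat → SW at lon -122.917°, lat -36.9167°.
Extended square 6, 9: +6·0.00833333° lon, +9·0.00416667° lat → SW at lon -122.867°, lat -36.8792°.
Cell spans 0.00833333° lon × 0.00416667° lat. Centre is SW corner plus half of each.
latitude -36.87708, longitude -122.86250.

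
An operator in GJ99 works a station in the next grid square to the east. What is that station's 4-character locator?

Longitude square 9; +1 → 10, wraps to 0, carry into field.
Longitude field G = 6; +1 → 7 = H.
The latitude characters are unchanged.

HJ09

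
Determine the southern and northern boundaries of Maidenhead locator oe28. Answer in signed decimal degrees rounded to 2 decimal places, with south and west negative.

-42.00, -41.00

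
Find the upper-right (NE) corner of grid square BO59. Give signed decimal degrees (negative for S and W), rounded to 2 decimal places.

60.00, -148.00

Field B=1, O=14: +1·20° lon, +14·10° lat → SW at lon -160°, lat 50°.
Square 5, 9: +5·2° lon, +9·1° lat → SW at lon -150°, lat 59°.
Cell spans 2° lon × 1° lat. NE corner is SW corner plus one full cell.
latitude 60.00, longitude -148.00.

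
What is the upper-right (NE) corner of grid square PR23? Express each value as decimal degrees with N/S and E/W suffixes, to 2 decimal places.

Field P=15, R=17: +15·20° lon, +17·10° lat → SW at lon 120°, lat 80°.
Square 2, 3: +2·2° lon, +3·1° lat → SW at lon 124°, lat 83°.
Cell spans 2° lon × 1° lat. NE corner is SW corner plus one full cell.
latitude 84.00° N, longitude 126.00° E.

84.00° N, 126.00° E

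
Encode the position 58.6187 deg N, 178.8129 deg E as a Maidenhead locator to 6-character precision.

RO98jo

Add 180° to longitude and 90° to latitude: 358.8129, 148.6187.
Field: 358.8129/20 → 17 → R, 148.6187/10 → 14 → O; chars RO.
Square: 18.8129/2 → 9, 8.6187/1 → 8; chars 98.
Subsquare: 0.8129/0.0833333 → 9 → j, 0.6187/0.0416667 → 14 → o; chars jo.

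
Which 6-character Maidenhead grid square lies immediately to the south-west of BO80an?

Longitude subsquare a = 0; −1 → -1, wraps to 23 = x, carry into square.
Longitude square 8; −1 → 7.
Latitude subsquare n = 13; −1 → 12 = m.

BO70xm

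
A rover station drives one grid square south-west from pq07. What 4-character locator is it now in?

OQ96

Longitude square 0; −1 → -1, wraps to 9, carry into field.
Longitude field P = 15; −1 → 14 = O.
Latitude square 7; −1 → 6.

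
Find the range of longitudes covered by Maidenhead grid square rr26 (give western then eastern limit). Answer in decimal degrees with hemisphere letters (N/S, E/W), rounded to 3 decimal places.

164.000° E, 166.000° E

Field R=17, R=17: +17·20° lon, +17·10° lat → SW at lon 160°, lat 80°.
Square 2, 6: +2·2° lon, +6·1° lat → SW at lon 164°, lat 86°.
Cell spans 2° lon × 1° lat.
west 164.000° E, east 166.000° E.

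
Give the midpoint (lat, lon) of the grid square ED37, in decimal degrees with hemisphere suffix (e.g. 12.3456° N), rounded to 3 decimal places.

52.500° S, 93.000° W

Field E=4, D=3: +4·20° lon, +3·10° lat → SW at lon -100°, lat -60°.
Square 3, 7: +3·2° lon, +7·1° lat → SW at lon -94°, lat -53°.
Cell spans 2° lon × 1° lat. Centre is SW corner plus half of each.
latitude 52.500° S, longitude 93.000° W.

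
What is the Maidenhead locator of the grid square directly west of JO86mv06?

JO86lv96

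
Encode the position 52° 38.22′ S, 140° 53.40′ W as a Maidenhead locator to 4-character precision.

BD97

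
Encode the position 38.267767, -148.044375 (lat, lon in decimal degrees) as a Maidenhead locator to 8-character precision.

Add 180° to longitude and 90° to latitude: 31.95562, 128.26777.
Field: lon ⌊31.95562/20⌋ = 1 → B; lat ⌊128.26777/10⌋ = 12 → M.
Square: lon ⌊11.95562/2⌋ = 5; lat ⌊8.26777/1⌋ = 8.
Subsquare: lon ⌊1.95562/0.0833333⌋ = 23 → x; lat ⌊0.26777/0.0416667⌋ = 6 → g.
Extended square: lon ⌊0.03896/0.00833333⌋ = 4; lat ⌊0.01777/0.00416667⌋ = 4.

BM58xg44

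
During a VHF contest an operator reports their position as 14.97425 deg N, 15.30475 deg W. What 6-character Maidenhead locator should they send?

Add 180° to longitude and 90° to latitude: 164.6952, 104.9742.
Field (20°×10°, letters A–R): lon ⌊164.6952/20⌋ = 8 → I; lat ⌊104.9742/10⌋ = 10 → K.
Square (2°×1°, digits 0–9): lon ⌊4.6952/2⌋ = 2; lat ⌊4.9742/1⌋ = 4.
Subsquare (5′×2.5′, letters a–x): lon ⌊0.6952/0.0833333⌋ = 8 → i; lat ⌊0.9742/0.0416667⌋ = 23 → x.

IK24ix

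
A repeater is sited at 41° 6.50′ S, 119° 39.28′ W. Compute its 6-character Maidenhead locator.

Add 180° to longitude and 90° to latitude: 60.3453, 48.8917.
Field (20°×10°, letters A–R): 60.3453/20 → 3 → D, 48.8917/10 → 4 → E; chars DE.
Square (2°×1°, digits 0–9): 0.3453/2 → 0, 8.8917/1 → 8; chars 08.
Subsquare (5′×2.5′, letters a–x): 0.3453/0.0833333 → 4 → e, 0.8917/0.0416667 → 21 → v; chars ev.

DE08ev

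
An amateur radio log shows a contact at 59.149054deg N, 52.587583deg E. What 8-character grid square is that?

Add 180° to longitude and 90° to latitude: 232.58758, 149.14905.
Field: lon ⌊232.58758/20⌋ = 11 → L; lat ⌊149.14905/10⌋ = 14 → O.
Square: lon ⌊12.58758/2⌋ = 6; lat ⌊9.14905/1⌋ = 9.
Subsquare: lon ⌊0.58758/0.0833333⌋ = 7 → h; lat ⌊0.14905/0.0416667⌋ = 3 → d.
Extended square: lon ⌊0.00425/0.00833333⌋ = 0; lat ⌊0.02405/0.00416667⌋ = 5.

LO69hd05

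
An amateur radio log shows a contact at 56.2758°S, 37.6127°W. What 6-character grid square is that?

Add 180° to longitude and 90° to latitude: 142.3873, 33.7242.
Field: lon ⌊142.3873/20⌋ = 7 → H; lat ⌊33.7242/10⌋ = 3 → D.
Square: lon ⌊2.3873/2⌋ = 1; lat ⌊3.7242/1⌋ = 3.
Subsquare: lon ⌊0.3873/0.0833333⌋ = 4 → e; lat ⌊0.7242/0.0416667⌋ = 17 → r.

HD13er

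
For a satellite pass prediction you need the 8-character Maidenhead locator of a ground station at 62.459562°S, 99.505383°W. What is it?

EC07fm99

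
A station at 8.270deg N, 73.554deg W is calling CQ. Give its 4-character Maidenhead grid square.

FJ38

Shift to the Maidenhead origin (180°W, 90°S): lon 106.45, lat 98.27.
Field (20°×10°, letters A–R): lon ⌊106.45/20⌋ = 5 → F; lat ⌊98.27/10⌋ = 9 → J.
Square (2°×1°, digits 0–9): lon ⌊6.45/2⌋ = 3; lat ⌊8.27/1⌋ = 8.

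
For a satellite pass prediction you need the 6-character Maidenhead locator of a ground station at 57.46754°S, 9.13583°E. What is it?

Shift to the Maidenhead origin (180°W, 90°S): lon 189.1358, lat 32.5325.
Field: 189.1358/20 → 9 → J, 32.5325/10 → 3 → D; chars JD.
Square: 9.1358/2 → 4, 2.5325/1 → 2; chars 42.
Subsquare: 1.1358/0.0833333 → 13 → n, 0.5325/0.0416667 → 12 → m; chars nm.

JD42nm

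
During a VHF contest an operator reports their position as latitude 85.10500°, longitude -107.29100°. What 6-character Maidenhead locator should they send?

DR65ic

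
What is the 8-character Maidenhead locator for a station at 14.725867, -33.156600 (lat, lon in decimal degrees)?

HK34kr14

Add 180° to longitude and 90° to latitude: 146.84340, 104.72587.
Field: lon ⌊146.84340/20⌋ = 7 → H; lat ⌊104.72587/10⌋ = 10 → K.
Square: lon ⌊6.84340/2⌋ = 3; lat ⌊4.72587/1⌋ = 4.
Subsquare: lon ⌊0.84340/0.0833333⌋ = 10 → k; lat ⌊0.72587/0.0416667⌋ = 17 → r.
Extended square: lon ⌊0.01007/0.00833333⌋ = 1; lat ⌊0.01753/0.00416667⌋ = 4.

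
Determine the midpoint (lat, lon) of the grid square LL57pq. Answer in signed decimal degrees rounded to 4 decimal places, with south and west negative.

Field L=11, L=11: +11·20° lon, +11·10° lat → SW at lon 40°, lat 20°.
Square 5, 7: +5·2° lon, +7·1° lat → SW at lon 50°, lat 27°.
Subsquare p=15, q=16: +15·0.0833333° lon, +16·0.0416667° lat → SW at lon 51.25°, lat 27.6667°.
Cell spans 0.0833333° lon × 0.0416667° lat. Centre is SW corner plus half of each.
latitude 27.6875, longitude 51.2917.

27.6875, 51.2917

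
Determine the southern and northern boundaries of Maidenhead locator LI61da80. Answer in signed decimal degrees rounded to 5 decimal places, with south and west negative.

Field L=11, I=8: +11·20° lon, +8·10° lat → SW at lon 40°, lat -10°.
Square 6, 1: +6·2° lon, +1·1° lat → SW at lon 52°, lat -9°.
Subsquare d=3, a=0: +3·0.0833333° lon, +0·0.0416667° lat → SW at lon 52.25°, lat -9°.
Extended square 8, 0: +8·0.00833333° lon, +0·0.00416667° lat → SW at lon 52.3167°, lat -9°.
Cell spans 0.00833333° lon × 0.00416667° lat.
south -9.00000, north -8.99583.

-9.00000, -8.99583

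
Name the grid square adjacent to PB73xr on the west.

Longitude subsquare x = 23; −1 → 22 = w.
The latitude characters are unchanged.

PB73wr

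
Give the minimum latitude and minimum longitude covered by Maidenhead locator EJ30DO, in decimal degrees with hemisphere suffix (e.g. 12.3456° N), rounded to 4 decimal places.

0.5833° N, 93.7500° W

Field E=4, J=9: +4·20° lon, +9·10° lat → SW at lon -100°, lat 0°.
Square 3, 0: +3·2° lon, +0·1° lat → SW at lon -94°, lat 0°.
Subsquare d=3, o=14: +3·0.0833333° lon, +14·0.0416667° lat → SW at lon -93.75°, lat 0.583333°.
latitude 0.5833° N, longitude 93.7500° W.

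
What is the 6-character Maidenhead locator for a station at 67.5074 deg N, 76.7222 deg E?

MP87im

Offset from 180°W / 90°S: lon 256.7222°, lat 157.5074°.
Field: 256.7222/20 → 12 → M, 157.5074/10 → 15 → P; chars MP.
Square: 16.7222/2 → 8, 7.5074/1 → 7; chars 87.
Subsquare: 0.7222/0.0833333 → 8 → i, 0.5074/0.0416667 → 12 → m; chars im.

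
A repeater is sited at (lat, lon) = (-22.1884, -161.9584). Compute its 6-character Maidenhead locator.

Shift to the Maidenhead origin (180°W, 90°S): lon 18.0416, lat 67.8116.
Field: 18.0416/20 → 0 → A, 67.8116/10 → 6 → G; chars AG.
Square: 18.0416/2 → 9, 7.8116/1 → 7; chars 97.
Subsquare: 0.0416/0.0833333 → 0 → a, 0.8116/0.0416667 → 19 → t; chars at.

AG97at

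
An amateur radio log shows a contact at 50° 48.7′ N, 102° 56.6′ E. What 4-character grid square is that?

Offset from 180°W / 90°S: lon 282.94°, lat 140.81°.
Field: 282.94/20 → 14 → O, 140.81/10 → 14 → O; chars OO.
Square: 2.94/2 → 1, 0.81/1 → 0; chars 10.

OO10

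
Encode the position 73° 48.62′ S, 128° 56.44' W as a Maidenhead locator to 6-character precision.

Shift to the Maidenhead origin (180°W, 90°S): lon 51.0593, lat 16.1897.
Field: 51.0593/20 → 2 → C, 16.1897/10 → 1 → B; chars CB.
Square: 11.0593/2 → 5, 6.1897/1 → 6; chars 56.
Subsquare: 1.0593/0.0833333 → 12 → m, 0.1897/0.0416667 → 4 → e; chars me.

CB56me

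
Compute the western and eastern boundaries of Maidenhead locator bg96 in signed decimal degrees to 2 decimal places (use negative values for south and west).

-142.00, -140.00

Field B=1, G=6: +1·20° lon, +6·10° lat → SW at lon -160°, lat -30°.
Square 9, 6: +9·2° lon, +6·1° lat → SW at lon -142°, lat -24°.
Cell spans 2° lon × 1° lat.
west -142.00, east -140.00.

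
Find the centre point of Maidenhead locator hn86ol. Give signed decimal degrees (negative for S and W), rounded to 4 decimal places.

46.4792, -22.7917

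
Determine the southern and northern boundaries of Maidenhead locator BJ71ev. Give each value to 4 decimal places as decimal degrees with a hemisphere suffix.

Field B=1, J=9: +1·20° lon, +9·10° lat → SW at lon -160°, lat 0°.
Square 7, 1: +7·2° lon, +1·1° lat → SW at lon -146°, lat 1°.
Subsquare e=4, v=21: +4·0.0833333° lon, +21·0.0416667° lat → SW at lon -145.667°, lat 1.875°.
Cell spans 0.0833333° lon × 0.0416667° lat.
south 1.8750° N, north 1.9167° N.

1.8750° N, 1.9167° N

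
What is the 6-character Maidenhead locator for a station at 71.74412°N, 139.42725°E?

PQ91rr

Offset from 180°W / 90°S: lon 319.4272°, lat 161.7441°.
Field: lon ⌊319.4272/20⌋ = 15 → P; lat ⌊161.7441/10⌋ = 16 → Q.
Square: lon ⌊19.4272/2⌋ = 9; lat ⌊1.7441/1⌋ = 1.
Subsquare: lon ⌊1.4272/0.0833333⌋ = 17 → r; lat ⌊0.7441/0.0416667⌋ = 17 → r.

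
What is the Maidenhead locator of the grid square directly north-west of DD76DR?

DD76cs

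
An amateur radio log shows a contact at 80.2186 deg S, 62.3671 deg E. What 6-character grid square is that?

MA19es

Offset from 180°W / 90°S: lon 242.3671°, lat 9.7814°.
Field (20°×10°, letters A–R): lon ⌊242.3671/20⌋ = 12 → M; lat ⌊9.7814/10⌋ = 0 → A.
Square (2°×1°, digits 0–9): lon ⌊2.3671/2⌋ = 1; lat ⌊9.7814/1⌋ = 9.
Subsquare (5′×2.5′, letters a–x): lon ⌊0.3671/0.0833333⌋ = 4 → e; lat ⌊0.7814/0.0416667⌋ = 18 → s.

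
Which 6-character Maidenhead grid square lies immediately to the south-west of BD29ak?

Longitude subsquare a = 0; −1 → -1, wraps to 23 = x, carry into square.
Longitude square 2; −1 → 1.
Latitude subsquare k = 10; −1 → 9 = j.

BD19xj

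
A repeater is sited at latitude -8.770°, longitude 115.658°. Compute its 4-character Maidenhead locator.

OI71

Add 180° to longitude and 90° to latitude: 295.66, 81.23.
Field (20°×10°, letters A–R): 295.66/20 → 14 → O, 81.23/10 → 8 → I; chars OI.
Square (2°×1°, digits 0–9): 15.66/2 → 7, 1.23/1 → 1; chars 71.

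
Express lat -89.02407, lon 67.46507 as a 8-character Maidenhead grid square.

MA30rx54

Shift to the Maidenhead origin (180°W, 90°S): lon 247.46507, lat 0.97593.
Field: lon ⌊247.46507/20⌋ = 12 → M; lat ⌊0.97593/10⌋ = 0 → A.
Square: lon ⌊7.46507/2⌋ = 3; lat ⌊0.97593/1⌋ = 0.
Subsquare: lon ⌊1.46507/0.0833333⌋ = 17 → r; lat ⌊0.97593/0.0416667⌋ = 23 → x.
Extended square: lon ⌊0.04840/0.00833333⌋ = 5; lat ⌊0.01760/0.00416667⌋ = 4.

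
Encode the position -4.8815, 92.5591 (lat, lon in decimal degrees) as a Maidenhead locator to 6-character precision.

NI65gc

Shift to the Maidenhead origin (180°W, 90°S): lon 272.5591, lat 85.1185.
Field: lon ⌊272.5591/20⌋ = 13 → N; lat ⌊85.1185/10⌋ = 8 → I.
Square: lon ⌊12.5591/2⌋ = 6; lat ⌊5.1185/1⌋ = 5.
Subsquare: lon ⌊0.5591/0.0833333⌋ = 6 → g; lat ⌊0.1185/0.0416667⌋ = 2 → c.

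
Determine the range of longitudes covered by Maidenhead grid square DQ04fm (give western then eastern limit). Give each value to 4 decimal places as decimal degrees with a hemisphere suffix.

119.5833° W, 119.5000° W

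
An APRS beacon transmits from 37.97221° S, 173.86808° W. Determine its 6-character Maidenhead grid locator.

AF32ba

Add 180° to longitude and 90° to latitude: 6.1319, 52.0278.
Field: lon ⌊6.1319/20⌋ = 0 → A; lat ⌊52.0278/10⌋ = 5 → F.
Square: lon ⌊6.1319/2⌋ = 3; lat ⌊2.0278/1⌋ = 2.
Subsquare: lon ⌊0.1319/0.0833333⌋ = 1 → b; lat ⌊0.0278/0.0416667⌋ = 0 → a.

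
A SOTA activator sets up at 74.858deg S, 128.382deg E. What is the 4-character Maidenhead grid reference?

PB45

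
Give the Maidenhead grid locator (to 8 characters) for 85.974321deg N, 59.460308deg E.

Add 180° to longitude and 90° to latitude: 239.46031, 175.97432.
Field: 239.46031/20 → 11 → L, 175.97432/10 → 17 → R; chars LR.
Square: 19.46031/2 → 9, 5.97432/1 → 5; chars 95.
Subsquare: 1.46031/0.0833333 → 17 → r, 0.97432/0.0416667 → 23 → x; chars rx.
Extended square: 0.04364/0.00833333 → 5, 0.01599/0.00416667 → 3; chars 53.

LR95rx53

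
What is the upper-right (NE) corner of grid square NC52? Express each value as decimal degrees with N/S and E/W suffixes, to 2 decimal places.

67.00° S, 92.00° E

Field N=13, C=2: +13·20° lon, +2·10° lat → SW at lon 80°, lat -70°.
Square 5, 2: +5·2° lon, +2·1° lat → SW at lon 90°, lat -68°.
Cell spans 2° lon × 1° lat. NE corner is SW corner plus one full cell.
latitude 67.00° S, longitude 92.00° E.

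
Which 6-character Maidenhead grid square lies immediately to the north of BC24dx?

Latitude subsquare x = 23; +1 → 24, wraps to 0 = a, carry into square.
Latitude square 4; +1 → 5.
The longitude characters are unchanged.

BC25da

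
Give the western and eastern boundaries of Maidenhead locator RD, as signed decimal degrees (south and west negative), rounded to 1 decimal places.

160.0, 180.0

Field R=17, D=3: +17·20° lon, +3·10° lat → SW at lon 160°, lat -60°.
Cell spans 20° lon × 10° lat.
west 160.0, east 180.0.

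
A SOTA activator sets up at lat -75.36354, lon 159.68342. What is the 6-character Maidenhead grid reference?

Offset from 180°W / 90°S: lon 339.6834°, lat 14.6365°.
Field: lon ⌊339.6834/20⌋ = 16 → Q; lat ⌊14.6365/10⌋ = 1 → B.
Square: lon ⌊19.6834/2⌋ = 9; lat ⌊4.6365/1⌋ = 4.
Subsquare: lon ⌊1.6834/0.0833333⌋ = 20 → u; lat ⌊0.6365/0.0416667⌋ = 15 → p.

QB94up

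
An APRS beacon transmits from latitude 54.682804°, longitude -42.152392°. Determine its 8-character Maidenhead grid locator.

GO84wq13

Add 180° to longitude and 90° to latitude: 137.84761, 144.68280.
Field: 137.84761/20 → 6 → G, 144.68280/10 → 14 → O; chars GO.
Square: 17.84761/2 → 8, 4.68280/1 → 4; chars 84.
Subsquare: 1.84761/0.0833333 → 22 → w, 0.68280/0.0416667 → 16 → q; chars wq.
Extended square: 0.01427/0.00833333 → 1, 0.01614/0.00416667 → 3; chars 13.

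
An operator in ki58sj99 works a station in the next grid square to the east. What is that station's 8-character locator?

KI58tj09

Longitude extended square 9; +1 → 10, wraps to 0, carry into subsquare.
Longitude subsquare s = 18; +1 → 19 = t.
The latitude characters are unchanged.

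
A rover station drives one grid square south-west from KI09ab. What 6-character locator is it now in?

Longitude subsquare a = 0; −1 → -1, wraps to 23 = x, carry into square.
Longitude square 0; −1 → -1, wraps to 9, carry into field.
Longitude field K = 10; −1 → 9 = J.
Latitude subsquare b = 1; −1 → 0 = a.

JI99xa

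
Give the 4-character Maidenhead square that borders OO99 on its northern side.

OP90

Latitude square 9; +1 → 10, wraps to 0, carry into field.
Latitude field O = 14; +1 → 15 = P.
The longitude characters are unchanged.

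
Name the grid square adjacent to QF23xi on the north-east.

Longitude subsquare x = 23; +1 → 24, wraps to 0 = a, carry into square.
Longitude square 2; +1 → 3.
Latitude subsquare i = 8; +1 → 9 = j.

QF33aj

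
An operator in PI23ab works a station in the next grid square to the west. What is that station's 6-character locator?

Longitude subsquare a = 0; −1 → -1, wraps to 23 = x, carry into square.
Longitude square 2; −1 → 1.
The latitude characters are unchanged.

PI13xb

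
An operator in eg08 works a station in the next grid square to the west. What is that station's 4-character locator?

Longitude square 0; −1 → -1, wraps to 9, carry into field.
Longitude field E = 4; −1 → 3 = D.
The latitude characters are unchanged.

DG98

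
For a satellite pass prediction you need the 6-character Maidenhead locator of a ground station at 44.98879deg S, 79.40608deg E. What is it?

Add 180° to longitude and 90° to latitude: 259.4061, 45.0112.
Field: 259.4061/20 → 12 → M, 45.0112/10 → 4 → E; chars ME.
Square: 19.4061/2 → 9, 5.0112/1 → 5; chars 95.
Subsquare: 1.4061/0.0833333 → 16 → q, 0.0112/0.0416667 → 0 → a; chars qa.

ME95qa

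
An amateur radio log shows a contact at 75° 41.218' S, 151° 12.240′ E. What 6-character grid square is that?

QB54oh

Add 180° to longitude and 90° to latitude: 331.2040, 14.3130.
Field (20°×10°, letters A–R): 331.2040/20 → 16 → Q, 14.3130/10 → 1 → B; chars QB.
Square (2°×1°, digits 0–9): 11.2040/2 → 5, 4.3130/1 → 4; chars 54.
Subsquare (5′×2.5′, letters a–x): 1.2040/0.0833333 → 14 → o, 0.3130/0.0416667 → 7 → h; chars oh.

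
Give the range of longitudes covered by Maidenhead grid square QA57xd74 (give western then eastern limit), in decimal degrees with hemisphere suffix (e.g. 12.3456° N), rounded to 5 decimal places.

Field Q=16, A=0: +16·20° lon, +0·10° lat → SW at lon 140°, lat -90°.
Square 5, 7: +5·2° lon, +7·1° lat → SW at lon 150°, lat -83°.
Subsquare x=23, d=3: +23·0.0833333° lon, +3·0.0416667° lat → SW at lon 151.917°, lat -82.875°.
Extended square 7, 4: +7·0.00833333° lon, +4·0.00416667° lat → SW at lon 151.975°, lat -82.8583°.
Cell spans 0.00833333° lon × 0.00416667° lat.
west 151.97500° E, east 151.98333° E.

151.97500° E, 151.98333° E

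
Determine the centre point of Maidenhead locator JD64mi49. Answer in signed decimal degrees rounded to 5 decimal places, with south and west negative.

-55.62708, 13.03750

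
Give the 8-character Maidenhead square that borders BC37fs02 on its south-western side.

BC37es91

Longitude extended square 0; −1 → -1, wraps to 9, carry into subsquare.
Longitude subsquare f = 5; −1 → 4 = e.
Latitude extended square 2; −1 → 1.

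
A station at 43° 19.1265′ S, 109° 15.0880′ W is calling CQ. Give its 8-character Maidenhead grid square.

Add 180° to longitude and 90° to latitude: 70.74853, 46.68122.
Field: 70.74853/20 → 3 → D, 46.68122/10 → 4 → E; chars DE.
Square: 10.74853/2 → 5, 6.68122/1 → 6; chars 56.
Subsquare: 0.74853/0.0833333 → 8 → i, 0.68122/0.0416667 → 16 → q; chars iq.
Extended square: 0.08187/0.00833333 → 9, 0.01456/0.00416667 → 3; chars 93.

DE56iq93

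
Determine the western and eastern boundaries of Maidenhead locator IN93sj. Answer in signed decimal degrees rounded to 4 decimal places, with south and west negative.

Field I=8, N=13: +8·20° lon, +13·10° lat → SW at lon -20°, lat 40°.
Square 9, 3: +9·2° lon, +3·1° lat → SW at lon -2°, lat 43°.
Subsquare s=18, j=9: +18·0.0833333° lon, +9·0.0416667° lat → SW at lon -0.5°, lat 43.375°.
Cell spans 0.0833333° lon × 0.0416667° lat.
west -0.5000, east -0.4167.

-0.5000, -0.4167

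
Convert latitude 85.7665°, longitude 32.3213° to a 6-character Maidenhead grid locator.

KR65ds

Offset from 180°W / 90°S: lon 212.3213°, lat 175.7665°.
Field: lon ⌊212.3213/20⌋ = 10 → K; lat ⌊175.7665/10⌋ = 17 → R.
Square: lon ⌊12.3213/2⌋ = 6; lat ⌊5.7665/1⌋ = 5.
Subsquare: lon ⌊0.3213/0.0833333⌋ = 3 → d; lat ⌊0.7665/0.0416667⌋ = 18 → s.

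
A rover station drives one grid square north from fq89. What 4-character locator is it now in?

FR80

Latitude square 9; +1 → 10, wraps to 0, carry into field.
Latitude field Q = 16; +1 → 17 = R.
The longitude characters are unchanged.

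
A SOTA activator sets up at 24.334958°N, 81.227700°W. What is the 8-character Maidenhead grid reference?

EL94ji20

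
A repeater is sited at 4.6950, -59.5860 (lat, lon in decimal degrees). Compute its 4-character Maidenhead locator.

Add 180° to longitude and 90° to latitude: 120.41, 94.69.
Field: lon ⌊120.41/20⌋ = 6 → G; lat ⌊94.69/10⌋ = 9 → J.
Square: lon ⌊0.41/2⌋ = 0; lat ⌊4.69/1⌋ = 4.

GJ04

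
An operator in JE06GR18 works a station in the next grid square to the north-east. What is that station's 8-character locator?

Longitude extended square 1; +1 → 2.
Latitude extended square 8; +1 → 9.

JE06gr29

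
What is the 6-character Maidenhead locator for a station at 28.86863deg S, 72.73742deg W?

Offset from 180°W / 90°S: lon 107.2626°, lat 61.1314°.
Field: lon ⌊107.2626/20⌋ = 5 → F; lat ⌊61.1314/10⌋ = 6 → G.
Square: lon ⌊7.2626/2⌋ = 3; lat ⌊1.1314/1⌋ = 1.
Subsquare: lon ⌊1.2626/0.0833333⌋ = 15 → p; lat ⌊0.1314/0.0416667⌋ = 3 → d.

FG31pd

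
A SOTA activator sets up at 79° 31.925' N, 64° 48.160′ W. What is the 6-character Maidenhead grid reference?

FQ79om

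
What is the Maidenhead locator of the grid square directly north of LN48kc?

LN48kd

Latitude subsquare c = 2; +1 → 3 = d.
The longitude characters are unchanged.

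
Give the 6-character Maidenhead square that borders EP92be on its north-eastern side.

Longitude subsquare b = 1; +1 → 2 = c.
Latitude subsquare e = 4; +1 → 5 = f.

EP92cf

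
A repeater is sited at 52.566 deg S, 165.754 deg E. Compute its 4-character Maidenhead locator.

RD27

Add 180° to longitude and 90° to latitude: 345.75, 37.43.
Field: 345.75/20 → 17 → R, 37.43/10 → 3 → D; chars RD.
Square: 5.75/2 → 2, 7.43/1 → 7; chars 27.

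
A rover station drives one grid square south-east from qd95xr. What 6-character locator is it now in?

Longitude subsquare x = 23; +1 → 24, wraps to 0 = a, carry into square.
Longitude square 9; +1 → 10, wraps to 0, carry into field.
Longitude field Q = 16; +1 → 17 = R.
Latitude subsquare r = 17; −1 → 16 = q.

RD05aq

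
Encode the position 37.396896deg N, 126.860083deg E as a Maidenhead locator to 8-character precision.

PM37kj35

Offset from 180°W / 90°S: lon 306.86008°, lat 127.39690°.
Field: 306.86008/20 → 15 → P, 127.39690/10 → 12 → M; chars PM.
Square: 6.86008/2 → 3, 7.39690/1 → 7; chars 37.
Subsquare: 0.86008/0.0833333 → 10 → k, 0.39690/0.0416667 → 9 → j; chars kj.
Extended square: 0.02675/0.00833333 → 3, 0.02190/0.00416667 → 5; chars 35.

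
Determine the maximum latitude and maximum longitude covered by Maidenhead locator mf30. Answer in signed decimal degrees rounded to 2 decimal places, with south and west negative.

Field M=12, F=5: +12·20° lon, +5·10° lat → SW at lon 60°, lat -40°.
Square 3, 0: +3·2° lon, +0·1° lat → SW at lon 66°, lat -40°.
Cell spans 2° lon × 1° lat. NE corner is SW corner plus one full cell.
latitude -39.00, longitude 68.00.

-39.00, 68.00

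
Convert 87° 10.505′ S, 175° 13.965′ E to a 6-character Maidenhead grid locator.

Add 180° to longitude and 90° to latitude: 355.2328, 2.8249.
Field: lon ⌊355.2328/20⌋ = 17 → R; lat ⌊2.8249/10⌋ = 0 → A.
Square: lon ⌊15.2328/2⌋ = 7; lat ⌊2.8249/1⌋ = 2.
Subsquare: lon ⌊1.2328/0.0833333⌋ = 14 → o; lat ⌊0.8249/0.0416667⌋ = 19 → t.

RA72ot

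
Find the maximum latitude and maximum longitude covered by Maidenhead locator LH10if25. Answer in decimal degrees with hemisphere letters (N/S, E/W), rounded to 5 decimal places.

Field L=11, H=7: +11·20° lon, +7·10° lat → SW at lon 40°, lat -20°.
Square 1, 0: +1·2° lon, +0·1° lat → SW at lon 42°, lat -20°.
Subsquare i=8, f=5: +8·0.0833333° lon, +5·0.0416667° lat → SW at lon 42.6667°, lat -19.7917°.
Extended square 2, 5: +2·0.00833333° lon, +5·0.00416667° lat → SW at lon 42.6833°, lat -19.7708°.
Cell spans 0.00833333° lon × 0.00416667° lat. NE corner is SW corner plus one full cell.
latitude 19.76667° S, longitude 42.69167° E.

19.76667° S, 42.69167° E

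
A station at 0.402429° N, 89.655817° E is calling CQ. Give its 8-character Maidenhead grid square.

NJ40tj86

Shift to the Maidenhead origin (180°W, 90°S): lon 269.65582, lat 90.40243.
Field: lon ⌊269.65582/20⌋ = 13 → N; lat ⌊90.40243/10⌋ = 9 → J.
Square: lon ⌊9.65582/2⌋ = 4; lat ⌊0.40243/1⌋ = 0.
Subsquare: lon ⌊1.65582/0.0833333⌋ = 19 → t; lat ⌊0.40243/0.0416667⌋ = 9 → j.
Extended square: lon ⌊0.07248/0.00833333⌋ = 8; lat ⌊0.02743/0.00416667⌋ = 6.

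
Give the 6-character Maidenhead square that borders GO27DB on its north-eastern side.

GO27ec

Longitude subsquare d = 3; +1 → 4 = e.
Latitude subsquare b = 1; +1 → 2 = c.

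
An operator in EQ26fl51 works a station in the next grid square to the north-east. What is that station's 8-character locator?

EQ26fl62

Longitude extended square 5; +1 → 6.
Latitude extended square 1; +1 → 2.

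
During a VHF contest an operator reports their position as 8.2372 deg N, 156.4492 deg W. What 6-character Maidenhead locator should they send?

Add 180° to longitude and 90° to latitude: 23.5508, 98.2372.
Field (20°×10°, letters A–R): 23.5508/20 → 1 → B, 98.2372/10 → 9 → J; chars BJ.
Square (2°×1°, digits 0–9): 3.5508/2 → 1, 8.2372/1 → 8; chars 18.
Subsquare (5′×2.5′, letters a–x): 1.5508/0.0833333 → 18 → s, 0.2372/0.0416667 → 5 → f; chars sf.

BJ18sf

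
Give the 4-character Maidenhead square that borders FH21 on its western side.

Longitude square 2; −1 → 1.
The latitude characters are unchanged.

FH11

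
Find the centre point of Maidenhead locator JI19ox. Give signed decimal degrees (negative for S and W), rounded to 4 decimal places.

Field J=9, I=8: +9·20° lon, +8·10° lat → SW at lon 0°, lat -10°.
Square 1, 9: +1·2° lon, +9·1° lat → SW at lon 2°, lat -1°.
Subsquare o=14, x=23: +14·0.0833333° lon, +23·0.0416667° lat → SW at lon 3.16667°, lat -0.0416667°.
Cell spans 0.0833333° lon × 0.0416667° lat. Centre is SW corner plus half of each.
latitude -0.0208, longitude 3.2083.

-0.0208, 3.2083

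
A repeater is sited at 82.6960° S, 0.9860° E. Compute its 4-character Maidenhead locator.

Shift to the Maidenhead origin (180°W, 90°S): lon 180.99, lat 7.30.
Field: lon ⌊180.99/20⌋ = 9 → J; lat ⌊7.30/10⌋ = 0 → A.
Square: lon ⌊0.99/2⌋ = 0; lat ⌊7.30/1⌋ = 7.

JA07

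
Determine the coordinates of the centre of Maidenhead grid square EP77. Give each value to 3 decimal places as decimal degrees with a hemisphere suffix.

Field E=4, P=15: +4·20° lon, +15·10° lat → SW at lon -100°, lat 60°.
Square 7, 7: +7·2° lon, +7·1° lat → SW at lon -86°, lat 67°.
Cell spans 2° lon × 1° lat. Centre is SW corner plus half of each.
latitude 67.500° N, longitude 85.000° W.

67.500° N, 85.000° W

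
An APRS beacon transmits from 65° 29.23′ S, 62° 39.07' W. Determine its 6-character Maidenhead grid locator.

Offset from 180°W / 90°S: lon 117.3488°, lat 24.5128°.
Field: lon ⌊117.3488/20⌋ = 5 → F; lat ⌊24.5128/10⌋ = 2 → C.
Square: lon ⌊17.3488/2⌋ = 8; lat ⌊4.5128/1⌋ = 4.
Subsquare: lon ⌊1.3488/0.0833333⌋ = 16 → q; lat ⌊0.5128/0.0416667⌋ = 12 → m.

FC84qm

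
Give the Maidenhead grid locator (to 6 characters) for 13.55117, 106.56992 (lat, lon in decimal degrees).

Offset from 180°W / 90°S: lon 286.5699°, lat 103.5512°.
Field: 286.5699/20 → 14 → O, 103.5512/10 → 10 → K; chars OK.
Square: 6.5699/2 → 3, 3.5512/1 → 3; chars 33.
Subsquare: 0.5699/0.0833333 → 6 → g, 0.5512/0.0416667 → 13 → n; chars gn.

OK33gn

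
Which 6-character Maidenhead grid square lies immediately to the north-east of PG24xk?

Longitude subsquare x = 23; +1 → 24, wraps to 0 = a, carry into square.
Longitude square 2; +1 → 3.
Latitude subsquare k = 10; +1 → 11 = l.

PG34al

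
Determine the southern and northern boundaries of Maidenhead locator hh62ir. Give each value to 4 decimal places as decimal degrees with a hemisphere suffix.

17.2917° S, 17.2500° S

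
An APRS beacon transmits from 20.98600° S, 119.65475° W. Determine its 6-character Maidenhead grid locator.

DG09ea

Offset from 180°W / 90°S: lon 60.3452°, lat 69.0140°.
Field (20°×10°, letters A–R): lon ⌊60.3452/20⌋ = 3 → D; lat ⌊69.0140/10⌋ = 6 → G.
Square (2°×1°, digits 0–9): lon ⌊0.3452/2⌋ = 0; lat ⌊9.0140/1⌋ = 9.
Subsquare (5′×2.5′, letters a–x): lon ⌊0.3452/0.0833333⌋ = 4 → e; lat ⌊0.0140/0.0416667⌋ = 0 → a.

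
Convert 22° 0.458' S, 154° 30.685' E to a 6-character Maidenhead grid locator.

QG77gx

Offset from 180°W / 90°S: lon 334.5114°, lat 67.9924°.
Field (20°×10°, letters A–R): 334.5114/20 → 16 → Q, 67.9924/10 → 6 → G; chars QG.
Square (2°×1°, digits 0–9): 14.5114/2 → 7, 7.9924/1 → 7; chars 77.
Subsquare (5′×2.5′, letters a–x): 0.5114/0.0833333 → 6 → g, 0.9924/0.0416667 → 23 → x; chars gx.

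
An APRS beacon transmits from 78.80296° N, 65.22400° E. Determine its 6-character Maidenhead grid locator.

Add 180° to longitude and 90° to latitude: 245.2240, 168.8030.
Field: 245.2240/20 → 12 → M, 168.8030/10 → 16 → Q; chars MQ.
Square: 5.2240/2 → 2, 8.8030/1 → 8; chars 28.
Subsquare: 1.2240/0.0833333 → 14 → o, 0.8030/0.0416667 → 19 → t; chars ot.

MQ28ot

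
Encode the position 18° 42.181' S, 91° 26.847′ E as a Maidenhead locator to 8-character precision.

NH51rh31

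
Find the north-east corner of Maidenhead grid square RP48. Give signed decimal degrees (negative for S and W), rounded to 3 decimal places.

69.000, 170.000

Field R=17, P=15: +17·20° lon, +15·10° lat → SW at lon 160°, lat 60°.
Square 4, 8: +4·2° lon, +8·1° lat → SW at lon 168°, lat 68°.
Cell spans 2° lon × 1° lat. NE corner is SW corner plus one full cell.
latitude 69.000, longitude 170.000.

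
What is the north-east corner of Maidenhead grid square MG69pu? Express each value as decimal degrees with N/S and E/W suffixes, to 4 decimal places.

Field M=12, G=6: +12·20° lon, +6·10° lat → SW at lon 60°, lat -30°.
Square 6, 9: +6·2° lon, +9·1° lat → SW at lon 72°, lat -21°.
Subsquare p=15, u=20: +15·0.0833333° lon, +20·0.0416667° lat → SW at lon 73.25°, lat -20.1667°.
Cell spans 0.0833333° lon × 0.0416667° lat. NE corner is SW corner plus one full cell.
latitude 20.1250° S, longitude 73.3333° E.

20.1250° S, 73.3333° E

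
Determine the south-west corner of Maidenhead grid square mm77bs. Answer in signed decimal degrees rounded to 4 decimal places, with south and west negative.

37.7500, 74.0833

Field M=12, M=12: +12·20° lon, +12·10° lat → SW at lon 60°, lat 30°.
Square 7, 7: +7·2° lon, +7·1° lat → SW at lon 74°, lat 37°.
Subsquare b=1, s=18: +1·0.0833333° lon, +18·0.0416667° lat → SW at lon 74.0833°, lat 37.75°.
latitude 37.7500, longitude 74.0833.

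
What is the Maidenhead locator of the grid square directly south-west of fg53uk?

Longitude subsquare u = 20; −1 → 19 = t.
Latitude subsquare k = 10; −1 → 9 = j.

FG53tj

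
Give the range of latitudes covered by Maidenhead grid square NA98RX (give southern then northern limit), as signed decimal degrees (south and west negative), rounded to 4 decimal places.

-81.0417, -81.0000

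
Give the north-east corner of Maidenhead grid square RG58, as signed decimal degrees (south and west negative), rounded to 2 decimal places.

-21.00, 172.00

Field R=17, G=6: +17·20° lon, +6·10° lat → SW at lon 160°, lat -30°.
Square 5, 8: +5·2° lon, +8·1° lat → SW at lon 170°, lat -22°.
Cell spans 2° lon × 1° lat. NE corner is SW corner plus one full cell.
latitude -21.00, longitude 172.00.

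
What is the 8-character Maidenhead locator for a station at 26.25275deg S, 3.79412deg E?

Shift to the Maidenhead origin (180°W, 90°S): lon 183.79412, lat 63.74725.
Field (20°×10°, letters A–R): 183.79412/20 → 9 → J, 63.74725/10 → 6 → G; chars JG.
Square (2°×1°, digits 0–9): 3.79412/2 → 1, 3.74725/1 → 3; chars 13.
Subsquare (5′×2.5′, letters a–x): 1.79412/0.0833333 → 21 → v, 0.74725/0.0416667 → 17 → r; chars vr.
Extended square (30″×15″, digits 0–9): 0.04412/0.00833333 → 5, 0.03892/0.00416667 → 9; chars 59.

JG13vr59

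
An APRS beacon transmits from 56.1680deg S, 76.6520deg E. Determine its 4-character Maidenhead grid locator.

MD83

Offset from 180°W / 90°S: lon 256.65°, lat 33.83°.
Field: lon ⌊256.65/20⌋ = 12 → M; lat ⌊33.83/10⌋ = 3 → D.
Square: lon ⌊16.65/2⌋ = 8; lat ⌊3.83/1⌋ = 3.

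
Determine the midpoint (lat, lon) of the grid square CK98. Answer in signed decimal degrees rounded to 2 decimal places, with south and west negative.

18.50, -121.00

Field C=2, K=10: +2·20° lon, +10·10° lat → SW at lon -140°, lat 10°.
Square 9, 8: +9·2° lon, +8·1° lat → SW at lon -122°, lat 18°.
Cell spans 2° lon × 1° lat. Centre is SW corner plus half of each.
latitude 18.50, longitude -121.00.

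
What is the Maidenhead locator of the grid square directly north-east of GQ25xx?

GQ36aa

Longitude subsquare x = 23; +1 → 24, wraps to 0 = a, carry into square.
Longitude square 2; +1 → 3.
Latitude subsquare x = 23; +1 → 24, wraps to 0 = a, carry into square.
Latitude square 5; +1 → 6.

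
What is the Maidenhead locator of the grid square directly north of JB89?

Latitude square 9; +1 → 10, wraps to 0, carry into field.
Latitude field B = 1; +1 → 2 = C.
The longitude characters are unchanged.

JC80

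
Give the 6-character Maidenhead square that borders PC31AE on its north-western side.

Longitude subsquare a = 0; −1 → -1, wraps to 23 = x, carry into square.
Longitude square 3; −1 → 2.
Latitude subsquare e = 4; +1 → 5 = f.

PC21xf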